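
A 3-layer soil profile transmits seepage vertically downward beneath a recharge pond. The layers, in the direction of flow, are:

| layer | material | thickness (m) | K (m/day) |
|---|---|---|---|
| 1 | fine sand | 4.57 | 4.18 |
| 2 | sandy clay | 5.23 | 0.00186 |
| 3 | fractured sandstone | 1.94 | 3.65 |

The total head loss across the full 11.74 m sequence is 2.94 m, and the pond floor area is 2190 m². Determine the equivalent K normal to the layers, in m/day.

0.00417

Flow is perpendicular to layering, so the layers act in series and the equivalent K is the thickness-weighted harmonic mean.
Total thickness L = 4.57 + 5.23 + 1.94 = 11.74 m.
Σ(b_i/K_i) = 4.57/4.18 + 5.23/0.00186 + 1.94/3.65 = 2813 d.
K_eq = L / Σ(b_i/K_i) = 11.74 / 2813 = 0.004173 m/day.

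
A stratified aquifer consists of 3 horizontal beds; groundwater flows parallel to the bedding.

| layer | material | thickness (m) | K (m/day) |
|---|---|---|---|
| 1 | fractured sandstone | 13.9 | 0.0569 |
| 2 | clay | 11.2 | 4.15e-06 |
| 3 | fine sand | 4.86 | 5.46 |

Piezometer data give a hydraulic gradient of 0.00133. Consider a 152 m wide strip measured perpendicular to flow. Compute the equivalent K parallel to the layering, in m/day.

Flow is parallel to layering, so each bed carries its own Darcy discharge and the transmissivities add.
Σ(K_i·b_i) = 0.0569×13.9 + 4.15e-06×11.2 + 5.46×4.86 = 27.33 m²/day.
Total thickness b = 29.96 m, so K_eq = Σ(K_i·b_i)/b = 0.9121 m/day.

0.912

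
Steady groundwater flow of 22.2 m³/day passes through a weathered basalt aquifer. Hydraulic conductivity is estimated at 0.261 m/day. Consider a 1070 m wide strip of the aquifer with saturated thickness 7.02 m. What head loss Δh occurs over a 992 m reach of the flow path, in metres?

Cross-sectional area A = 1070 × 7.02 = 7511 m².
From Q = K·A·i, i = Q / (K·A) = 22.2 / (0.2610 × 7511) = 0.01132.
Head loss Δh = i · L = 0.01132 × 992 = 11.23 m.

11.2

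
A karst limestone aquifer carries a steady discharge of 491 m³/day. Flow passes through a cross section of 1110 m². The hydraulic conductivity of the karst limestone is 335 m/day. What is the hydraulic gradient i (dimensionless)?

0.00132

From Q = K·A·i, i = Q / (K·A) = 491 / (335.0 × 1110) = 0.001320.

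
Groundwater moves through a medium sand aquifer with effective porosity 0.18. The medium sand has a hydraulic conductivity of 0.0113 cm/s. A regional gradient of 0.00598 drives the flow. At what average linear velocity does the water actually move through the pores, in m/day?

Convert K: 0.0113 cm/s × 864 = 9.763 m/day.
Hydraulic gradient i = 0.00598.
Darcy flux q = K · i = 9.763 × 0.005980 = 0.05838 m/day.
Seepage velocity v = q / n_e = 0.05838 / 0.18 = 0.3244 m/day.

0.324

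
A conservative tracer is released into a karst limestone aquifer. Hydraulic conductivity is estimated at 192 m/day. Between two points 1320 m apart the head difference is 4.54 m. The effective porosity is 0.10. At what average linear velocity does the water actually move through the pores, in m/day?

6.60

Hydraulic gradient i = Δh / L = 4.54 / 1320 = 0.003439.
Darcy flux q = K · i = 192.0 × 0.003439 = 0.6604 m/day.
Seepage velocity v = q / n_e = 0.6604 / 0.10 = 6.604 m/day.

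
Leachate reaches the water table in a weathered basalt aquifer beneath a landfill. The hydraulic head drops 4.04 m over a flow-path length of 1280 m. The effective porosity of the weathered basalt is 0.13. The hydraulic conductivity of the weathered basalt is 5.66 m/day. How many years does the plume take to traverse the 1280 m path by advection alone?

Hydraulic gradient i = Δh / L = 4.04 / 1280 = 0.003156.
Darcy flux q = K · i = 5.660 × 0.003156 = 0.01786 m/day.
Seepage velocity v = q / n_e = 0.01786 / 0.13 = 0.1374 m/day.
Travel time t = L / v = 1280 / 0.1374 = 9315 days = 25.50 years.

25.5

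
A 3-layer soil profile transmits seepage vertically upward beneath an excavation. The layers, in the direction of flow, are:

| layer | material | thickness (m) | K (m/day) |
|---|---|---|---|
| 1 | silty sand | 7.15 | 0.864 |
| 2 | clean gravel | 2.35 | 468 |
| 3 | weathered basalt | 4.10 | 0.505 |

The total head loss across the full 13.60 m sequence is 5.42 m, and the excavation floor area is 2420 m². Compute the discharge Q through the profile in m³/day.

Flow is perpendicular to layering, so the layers act in series and the equivalent K is the thickness-weighted harmonic mean.
Total thickness L = 7.15 + 2.35 + 4.10 = 13.60 m.
Σ(b_i/K_i) = 7.15/0.864 + 2.35/468 + 4.10/0.505 = 16.40 d.
K_eq = L / Σ(b_i/K_i) = 13.60 / 16.40 = 0.8293 m/day.
Q = K_eq · A · (Δh/L) = 0.8293 × 2420 × (5.42/13.60) = 799.8 m³/day.

800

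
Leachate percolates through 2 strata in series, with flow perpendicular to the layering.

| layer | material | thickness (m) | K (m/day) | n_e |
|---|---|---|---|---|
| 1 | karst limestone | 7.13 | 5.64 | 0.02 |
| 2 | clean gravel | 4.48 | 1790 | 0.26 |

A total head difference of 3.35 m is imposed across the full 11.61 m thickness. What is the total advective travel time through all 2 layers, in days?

With flow normal to the layers, continuity requires the same specific discharge q through every layer.
Σ(b_i/K_i) = 7.13/5.64 + 4.48/1790 = 1.267 d.
q = Δh / Σ(b_i/K_i) = 3.35 / 1.267 = 2.645 m/day.
In each layer the seepage velocity is v_i = q/n_i, so the layer transit time is t_i = b_i·n_i / q:
  layer 1 (karst limestone): t_1 = 7.13 × 0.02 / 2.645 = 0.05392 d
  layer 2 (clean gravel): t_2 = 4.48 × 0.26 / 2.645 = 0.4404 d
Total t = Σ t_i = 0.4943 days.

0.494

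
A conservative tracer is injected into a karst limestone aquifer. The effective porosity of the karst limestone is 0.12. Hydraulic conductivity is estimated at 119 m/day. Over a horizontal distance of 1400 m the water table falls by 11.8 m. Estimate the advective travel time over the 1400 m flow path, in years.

Hydraulic gradient i = Δh / L = 11.8 / 1400 = 0.008429.
Darcy flux q = K · i = 119.0 × 0.008429 = 1.003 m/day.
Seepage velocity v = q / n_e = 1.003 / 0.12 = 8.358 m/day.
Travel time t = L / v = 1400 / 8.358 = 167.5 days = 0.4586 years.

0.459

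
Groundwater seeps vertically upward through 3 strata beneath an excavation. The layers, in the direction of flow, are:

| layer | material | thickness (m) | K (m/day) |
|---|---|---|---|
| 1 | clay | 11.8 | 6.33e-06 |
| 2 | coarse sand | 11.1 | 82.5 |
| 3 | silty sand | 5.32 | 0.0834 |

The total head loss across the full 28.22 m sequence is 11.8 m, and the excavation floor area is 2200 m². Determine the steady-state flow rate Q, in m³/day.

Flow is perpendicular to layering, so the layers act in series and the equivalent K is the thickness-weighted harmonic mean.
Total thickness L = 11.8 + 11.1 + 5.32 = 28.22 m.
Σ(b_i/K_i) = 11.8/6.33e-06 + 11.1/82.5 + 5.32/0.0834 = 1.864e+06 d.
K_eq = L / Σ(b_i/K_i) = 28.22 / 1.864e+06 = 1.514e-05 m/day.
Q = K_eq · A · (Δh/L) = 1.514e-05 × 2200 × (11.8/28.22) = 0.01393 m³/day.

0.0139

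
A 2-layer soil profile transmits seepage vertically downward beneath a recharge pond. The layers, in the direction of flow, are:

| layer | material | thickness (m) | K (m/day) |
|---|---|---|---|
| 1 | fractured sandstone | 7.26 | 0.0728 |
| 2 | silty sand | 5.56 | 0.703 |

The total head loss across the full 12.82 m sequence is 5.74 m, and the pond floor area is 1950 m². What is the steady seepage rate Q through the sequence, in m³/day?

104

Flow is perpendicular to layering, so the layers act in series and the equivalent K is the thickness-weighted harmonic mean.
Total thickness L = 7.26 + 5.56 = 12.82 m.
Σ(b_i/K_i) = 7.26/0.0728 + 5.56/0.703 = 107.6 d.
K_eq = L / Σ(b_i/K_i) = 12.82 / 107.6 = 0.1191 m/day.
Q = K_eq · A · (Δh/L) = 0.1191 × 1950 × (5.74/12.82) = 104.0 m³/day.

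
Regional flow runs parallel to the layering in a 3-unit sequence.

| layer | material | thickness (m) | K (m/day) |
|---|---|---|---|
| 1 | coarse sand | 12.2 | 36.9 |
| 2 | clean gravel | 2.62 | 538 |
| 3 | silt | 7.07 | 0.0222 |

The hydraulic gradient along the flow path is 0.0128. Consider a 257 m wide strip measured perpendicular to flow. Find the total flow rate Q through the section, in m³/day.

6120

Flow is parallel to layering, so each bed carries its own Darcy discharge and the transmissivities add.
Σ(K_i·b_i) = 36.9×12.2 + 538×2.62 + 0.0222×7.07 = 1860 m²/day.
Hydraulic gradient i = 0.0128.
Q = Σ(K_i·b_i) · W · i = 1860 × 257 × 0.01280 = 6118 m³/day.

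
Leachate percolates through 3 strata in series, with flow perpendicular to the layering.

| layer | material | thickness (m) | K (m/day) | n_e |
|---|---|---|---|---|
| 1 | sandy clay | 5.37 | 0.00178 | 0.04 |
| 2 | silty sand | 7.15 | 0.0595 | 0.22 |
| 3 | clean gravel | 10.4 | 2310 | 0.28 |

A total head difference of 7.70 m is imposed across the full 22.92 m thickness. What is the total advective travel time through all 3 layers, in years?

5.24

With flow normal to the layers, continuity requires the same specific discharge q through every layer.
Σ(b_i/K_i) = 5.37/0.00178 + 7.15/0.0595 + 10.4/2310 = 3137 d.
q = Δh / Σ(b_i/K_i) = 7.70 / 3137 = 0.002455 m/day.
In each layer the seepage velocity is v_i = q/n_i, so the layer transit time is t_i = b_i·n_i / q:
  layer 1 (sandy clay): t_1 = 5.37 × 0.04 / 0.002455 = 87.51 d
  layer 2 (silty sand): t_2 = 7.15 × 0.22 / 0.002455 = 640.8 d
  layer 3 (clean gravel): t_3 = 10.4 × 0.28 / 0.002455 = 1186 d
Total t = Σ t_i = 1915 days = 5.242 years.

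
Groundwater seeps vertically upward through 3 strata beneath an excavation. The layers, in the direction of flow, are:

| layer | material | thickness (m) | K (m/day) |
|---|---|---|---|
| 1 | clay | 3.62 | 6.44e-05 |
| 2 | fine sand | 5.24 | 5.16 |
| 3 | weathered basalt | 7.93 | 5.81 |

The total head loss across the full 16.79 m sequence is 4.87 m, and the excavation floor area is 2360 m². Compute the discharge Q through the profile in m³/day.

0.204

Flow is perpendicular to layering, so the layers act in series and the equivalent K is the thickness-weighted harmonic mean.
Total thickness L = 3.62 + 5.24 + 7.93 = 16.79 m.
Σ(b_i/K_i) = 3.62/6.44e-05 + 5.24/5.16 + 7.93/5.81 = 56214 d.
K_eq = L / Σ(b_i/K_i) = 16.79 / 56214 = 0.0002987 m/day.
Q = K_eq · A · (Δh/L) = 0.0002987 × 2360 × (4.87/16.79) = 0.2045 m³/day.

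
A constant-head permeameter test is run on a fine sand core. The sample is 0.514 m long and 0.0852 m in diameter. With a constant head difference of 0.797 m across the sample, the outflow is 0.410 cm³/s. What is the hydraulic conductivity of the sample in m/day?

4.01

Cross-sectional area A = π·(d/2)² = π × (0.0852/2)² = 0.005701 m².
Convert discharge: 0.410 cm³/s = 4.100e-07 m³/s.
Darcy's law rearranged: K = Q·L / (A·Δh) = 4.100e-07 × 0.514 / (0.005701 × 0.797) = 4.638e-05 m/s = 4.007 m/day.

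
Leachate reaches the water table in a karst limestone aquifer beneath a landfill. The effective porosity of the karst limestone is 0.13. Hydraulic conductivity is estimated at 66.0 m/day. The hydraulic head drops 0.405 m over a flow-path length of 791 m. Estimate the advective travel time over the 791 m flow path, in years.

8.33

Hydraulic gradient i = Δh / L = 0.405 / 791 = 0.0005120.
Darcy flux q = K · i = 66.00 × 0.0005120 = 0.03379 m/day.
Seepage velocity v = q / n_e = 0.03379 / 0.13 = 0.2599 m/day.
Travel time t = L / v = 791 / 0.2599 = 3043 days = 8.331 years.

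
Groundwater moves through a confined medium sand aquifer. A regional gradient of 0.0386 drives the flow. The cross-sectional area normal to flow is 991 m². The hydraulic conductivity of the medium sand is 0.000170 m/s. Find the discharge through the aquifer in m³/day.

562

Convert K: 0.000170 m/s × 86400 = 14.69 m/day.
Hydraulic gradient i = 0.0386.
Darcy's law: Q = K · A · i = 14.69 × 991.0 × 0.03860 = 561.9 m³/day.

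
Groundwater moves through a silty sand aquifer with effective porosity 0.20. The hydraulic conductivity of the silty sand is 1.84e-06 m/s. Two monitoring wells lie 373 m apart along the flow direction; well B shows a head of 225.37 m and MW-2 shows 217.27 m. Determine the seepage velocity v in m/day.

Convert K: 1.84e-06 m/s × 86400 = 0.1590 m/day.
Hydraulic gradient i = (225.37 − 217.27) / 373 = 8.1 / 373 = 0.02172.
Darcy flux q = K · i = 0.1590 × 0.02172 = 0.003452 m/day.
Seepage velocity v = q / n_e = 0.003452 / 0.20 = 0.01726 m/day.

0.0173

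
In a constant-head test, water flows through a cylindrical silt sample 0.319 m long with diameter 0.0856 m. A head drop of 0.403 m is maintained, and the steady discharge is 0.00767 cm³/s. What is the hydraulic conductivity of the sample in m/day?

Cross-sectional area A = π·(d/2)² = π × (0.0856/2)² = 0.005755 m².
Convert discharge: 0.00767 cm³/s = 7.670e-09 m³/s.
Darcy's law rearranged: K = Q·L / (A·Δh) = 7.670e-09 × 0.319 / (0.005755 × 0.403) = 1.055e-06 m/s = 0.09115 m/day.

0.0912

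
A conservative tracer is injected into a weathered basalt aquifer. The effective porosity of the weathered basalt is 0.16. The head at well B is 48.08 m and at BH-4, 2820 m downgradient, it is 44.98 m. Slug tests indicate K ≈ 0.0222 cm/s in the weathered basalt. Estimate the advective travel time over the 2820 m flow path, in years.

58.6

Convert K: 0.0222 cm/s × 864 = 19.18 m/day.
Hydraulic gradient i = (48.08 − 44.98) / 2820 = 3.1 / 2820 = 0.001099.
Darcy flux q = K · i = 19.18 × 0.001099 = 0.02109 m/day.
Seepage velocity v = q / n_e = 0.02109 / 0.16 = 0.1318 m/day.
Travel time t = L / v = 2820 / 0.1318 = 21399 days = 58.59 years.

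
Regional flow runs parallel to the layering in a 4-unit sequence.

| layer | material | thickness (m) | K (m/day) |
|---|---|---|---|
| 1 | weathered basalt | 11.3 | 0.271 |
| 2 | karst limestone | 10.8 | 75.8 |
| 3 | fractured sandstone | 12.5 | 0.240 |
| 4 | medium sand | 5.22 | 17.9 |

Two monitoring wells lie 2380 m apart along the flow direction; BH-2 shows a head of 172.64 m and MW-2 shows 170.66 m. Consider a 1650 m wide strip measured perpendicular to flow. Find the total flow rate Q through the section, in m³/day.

1260

Flow is parallel to layering, so each bed carries its own Darcy discharge and the transmissivities add.
Σ(K_i·b_i) = 0.271×11.3 + 75.8×10.8 + 0.240×12.5 + 17.9×5.22 = 918.1 m²/day.
Hydraulic gradient i = (172.64 − 170.66) / 2380 = 1.98 / 2380 = 0.0008319.
Q = Σ(K_i·b_i) · W · i = 918.1 × 1650 × 0.0008319 = 1260 m³/day.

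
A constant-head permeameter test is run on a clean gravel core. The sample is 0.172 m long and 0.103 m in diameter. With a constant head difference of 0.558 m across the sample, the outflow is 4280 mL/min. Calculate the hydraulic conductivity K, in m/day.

228

Cross-sectional area A = π·(d/2)² = π × (0.103/2)² = 0.008332 m².
Convert discharge: 4280 mL/min = 7.133e-05 m³/s.
Darcy's law rearranged: K = Q·L / (A·Δh) = 7.133e-05 × 0.172 / (0.008332 × 0.558) = 0.002639 m/s = 228.0 m/day.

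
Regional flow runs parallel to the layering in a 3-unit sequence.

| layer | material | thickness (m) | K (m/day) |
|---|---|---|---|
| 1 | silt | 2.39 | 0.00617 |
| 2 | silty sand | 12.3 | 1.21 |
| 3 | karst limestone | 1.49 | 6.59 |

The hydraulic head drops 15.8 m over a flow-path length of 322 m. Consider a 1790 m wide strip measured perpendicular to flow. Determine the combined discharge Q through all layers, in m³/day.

2170

Flow is parallel to layering, so each bed carries its own Darcy discharge and the transmissivities add.
Σ(K_i·b_i) = 0.00617×2.39 + 1.21×12.3 + 6.59×1.49 = 24.72 m²/day.
Hydraulic gradient i = Δh / L = 15.8 / 322 = 0.04907.
Q = Σ(K_i·b_i) · W · i = 24.72 × 1790 × 0.04907 = 2171 m³/day.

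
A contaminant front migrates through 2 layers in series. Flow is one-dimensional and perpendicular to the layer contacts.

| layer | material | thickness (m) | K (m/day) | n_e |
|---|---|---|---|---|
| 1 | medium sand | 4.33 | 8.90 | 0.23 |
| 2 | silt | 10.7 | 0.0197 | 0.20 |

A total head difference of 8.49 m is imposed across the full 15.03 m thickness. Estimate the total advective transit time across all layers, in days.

201

With flow normal to the layers, continuity requires the same specific discharge q through every layer.
Σ(b_i/K_i) = 4.33/8.90 + 10.7/0.0197 = 543.6 d.
q = Δh / Σ(b_i/K_i) = 8.49 / 543.6 = 0.01562 m/day.
In each layer the seepage velocity is v_i = q/n_i, so the layer transit time is t_i = b_i·n_i / q:
  layer 1 (medium sand): t_1 = 4.33 × 0.23 / 0.01562 = 63.77 d
  layer 2 (silt): t_2 = 10.7 × 0.20 / 0.01562 = 137.0 d
Total t = Σ t_i = 200.8 days.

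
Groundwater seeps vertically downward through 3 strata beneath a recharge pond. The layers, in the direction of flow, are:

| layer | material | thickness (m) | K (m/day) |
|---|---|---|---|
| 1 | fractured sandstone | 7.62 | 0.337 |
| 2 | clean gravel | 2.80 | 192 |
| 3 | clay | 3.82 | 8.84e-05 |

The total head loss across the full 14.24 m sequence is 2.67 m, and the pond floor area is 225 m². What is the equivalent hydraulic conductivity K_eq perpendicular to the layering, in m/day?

Flow is perpendicular to layering, so the layers act in series and the equivalent K is the thickness-weighted harmonic mean.
Total thickness L = 7.62 + 2.80 + 3.82 = 14.24 m.
Σ(b_i/K_i) = 7.62/0.337 + 2.80/192 + 3.82/8.84e-05 = 43235 d.
K_eq = L / Σ(b_i/K_i) = 14.24 / 43235 = 0.0003294 m/day.

0.000329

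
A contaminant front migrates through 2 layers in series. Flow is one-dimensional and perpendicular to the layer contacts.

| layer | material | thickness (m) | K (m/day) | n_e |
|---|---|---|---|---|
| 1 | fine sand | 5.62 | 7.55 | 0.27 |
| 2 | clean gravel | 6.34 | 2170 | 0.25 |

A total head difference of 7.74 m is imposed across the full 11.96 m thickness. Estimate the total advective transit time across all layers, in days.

0.300

With flow normal to the layers, continuity requires the same specific discharge q through every layer.
Σ(b_i/K_i) = 5.62/7.55 + 6.34/2170 = 0.7473 d.
q = Δh / Σ(b_i/K_i) = 7.74 / 0.7473 = 10.36 m/day.
In each layer the seepage velocity is v_i = q/n_i, so the layer transit time is t_i = b_i·n_i / q:
  layer 1 (fine sand): t_1 = 5.62 × 0.27 / 10.36 = 0.1465 d
  layer 2 (clean gravel): t_2 = 6.34 × 0.25 / 10.36 = 0.1530 d
Total t = Σ t_i = 0.2995 days.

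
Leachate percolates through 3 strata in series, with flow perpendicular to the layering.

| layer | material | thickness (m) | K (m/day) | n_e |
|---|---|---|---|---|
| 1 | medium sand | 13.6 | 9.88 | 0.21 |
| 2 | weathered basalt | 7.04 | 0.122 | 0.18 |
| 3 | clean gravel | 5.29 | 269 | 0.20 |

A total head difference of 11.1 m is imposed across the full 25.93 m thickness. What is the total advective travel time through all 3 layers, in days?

With flow normal to the layers, continuity requires the same specific discharge q through every layer.
Σ(b_i/K_i) = 13.6/9.88 + 7.04/0.122 + 5.29/269 = 59.10 d.
q = Δh / Σ(b_i/K_i) = 11.1 / 59.10 = 0.1878 m/day.
In each layer the seepage velocity is v_i = q/n_i, so the layer transit time is t_i = b_i·n_i / q:
  layer 1 (medium sand): t_1 = 13.6 × 0.21 / 0.1878 = 15.21 d
  layer 2 (weathered basalt): t_2 = 7.04 × 0.18 / 0.1878 = 6.747 d
  layer 3 (clean gravel): t_3 = 5.29 × 0.20 / 0.1878 = 5.633 d
Total t = Σ t_i = 27.59 days.

27.6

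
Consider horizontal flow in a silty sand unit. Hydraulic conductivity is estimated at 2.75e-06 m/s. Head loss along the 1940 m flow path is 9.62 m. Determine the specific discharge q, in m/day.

0.00118

Convert K: 2.75e-06 m/s × 86400 = 0.2376 m/day.
Hydraulic gradient i = Δh / L = 9.62 / 1940 = 0.004959.
Specific discharge q = K · i = 0.2376 × 0.004959 = 0.001178 m/day.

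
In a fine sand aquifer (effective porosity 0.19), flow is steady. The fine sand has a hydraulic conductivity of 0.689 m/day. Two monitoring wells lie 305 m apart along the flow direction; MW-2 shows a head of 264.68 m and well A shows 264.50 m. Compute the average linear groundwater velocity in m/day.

0.00214

Hydraulic gradient i = (264.68 − 264.50) / 305 = 0.18 / 305 = 0.0005902.
Darcy flux q = K · i = 0.6890 × 0.0005902 = 0.0004066 m/day.
Seepage velocity v = q / n_e = 0.0004066 / 0.19 = 0.002140 m/day.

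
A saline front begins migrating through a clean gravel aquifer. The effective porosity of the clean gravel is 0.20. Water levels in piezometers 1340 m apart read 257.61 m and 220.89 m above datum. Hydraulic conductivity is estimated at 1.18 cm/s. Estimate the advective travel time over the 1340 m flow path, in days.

Convert K: 1.18 cm/s × 864 = 1020 m/day.
Hydraulic gradient i = (257.61 − 220.89) / 1340 = 36.72 / 1340 = 0.02740.
Darcy flux q = K · i = 1020 × 0.02740 = 27.94 m/day.
Seepage velocity v = q / n_e = 27.94 / 0.20 = 139.7 m/day.
Travel time t = L / v = 1340 / 139.7 = 9.593 days.

9.59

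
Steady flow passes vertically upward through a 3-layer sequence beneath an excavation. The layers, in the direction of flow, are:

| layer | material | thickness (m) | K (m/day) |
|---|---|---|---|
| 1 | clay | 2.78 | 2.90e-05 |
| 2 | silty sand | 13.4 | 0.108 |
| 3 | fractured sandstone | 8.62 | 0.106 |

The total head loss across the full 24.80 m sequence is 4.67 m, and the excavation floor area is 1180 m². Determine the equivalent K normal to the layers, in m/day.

Flow is perpendicular to layering, so the layers act in series and the equivalent K is the thickness-weighted harmonic mean.
Total thickness L = 2.78 + 13.4 + 8.62 = 24.80 m.
Σ(b_i/K_i) = 2.78/2.90e-05 + 13.4/0.108 + 8.62/0.106 = 96067 d.
K_eq = L / Σ(b_i/K_i) = 24.80 / 96067 = 0.0002582 m/day.

0.000258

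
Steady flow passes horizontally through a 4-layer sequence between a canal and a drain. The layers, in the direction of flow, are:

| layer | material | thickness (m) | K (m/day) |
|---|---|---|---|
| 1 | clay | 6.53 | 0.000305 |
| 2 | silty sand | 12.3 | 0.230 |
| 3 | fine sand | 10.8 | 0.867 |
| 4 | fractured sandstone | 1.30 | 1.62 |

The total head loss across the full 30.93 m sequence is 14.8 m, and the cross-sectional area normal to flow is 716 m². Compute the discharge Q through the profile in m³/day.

0.493

Flow is perpendicular to layering, so the layers act in series and the equivalent K is the thickness-weighted harmonic mean.
Total thickness L = 6.53 + 12.3 + 10.8 + 1.30 = 30.93 m.
Σ(b_i/K_i) = 6.53/0.000305 + 12.3/0.230 + 10.8/0.867 + 1.30/1.62 = 21477 d.
K_eq = L / Σ(b_i/K_i) = 30.93 / 21477 = 0.001440 m/day.
Q = K_eq · A · (Δh/L) = 0.001440 × 716 × (14.8/30.93) = 0.4934 m³/day.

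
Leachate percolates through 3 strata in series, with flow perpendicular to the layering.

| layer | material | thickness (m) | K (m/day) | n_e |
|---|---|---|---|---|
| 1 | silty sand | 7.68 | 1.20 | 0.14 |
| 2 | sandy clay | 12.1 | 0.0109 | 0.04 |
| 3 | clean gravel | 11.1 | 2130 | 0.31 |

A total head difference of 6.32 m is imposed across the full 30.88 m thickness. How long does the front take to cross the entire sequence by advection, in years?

2.42

With flow normal to the layers, continuity requires the same specific discharge q through every layer.
Σ(b_i/K_i) = 7.68/1.20 + 12.1/0.0109 + 11.1/2130 = 1116 d.
q = Δh / Σ(b_i/K_i) = 6.32 / 1116 = 0.005661 m/day.
In each layer the seepage velocity is v_i = q/n_i, so the layer transit time is t_i = b_i·n_i / q:
  layer 1 (silty sand): t_1 = 7.68 × 0.14 / 0.005661 = 189.9 d
  layer 2 (sandy clay): t_2 = 12.1 × 0.04 / 0.005661 = 85.50 d
  layer 3 (clean gravel): t_3 = 11.1 × 0.31 / 0.005661 = 607.9 d
Total t = Σ t_i = 883.3 days = 2.418 years.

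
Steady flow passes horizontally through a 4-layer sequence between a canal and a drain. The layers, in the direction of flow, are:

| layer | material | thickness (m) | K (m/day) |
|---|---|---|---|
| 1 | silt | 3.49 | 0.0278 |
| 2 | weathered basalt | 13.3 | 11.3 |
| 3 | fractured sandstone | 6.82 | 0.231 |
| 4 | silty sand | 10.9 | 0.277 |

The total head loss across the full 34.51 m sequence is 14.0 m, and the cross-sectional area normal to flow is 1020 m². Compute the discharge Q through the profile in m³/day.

Flow is perpendicular to layering, so the layers act in series and the equivalent K is the thickness-weighted harmonic mean.
Total thickness L = 3.49 + 13.3 + 6.82 + 10.9 = 34.51 m.
Σ(b_i/K_i) = 3.49/0.0278 + 13.3/11.3 + 6.82/0.231 + 10.9/0.277 = 195.6 d.
K_eq = L / Σ(b_i/K_i) = 34.51 / 195.6 = 0.1764 m/day.
Q = K_eq · A · (Δh/L) = 0.1764 × 1020 × (14.0/34.51) = 73.01 m³/day.

73.0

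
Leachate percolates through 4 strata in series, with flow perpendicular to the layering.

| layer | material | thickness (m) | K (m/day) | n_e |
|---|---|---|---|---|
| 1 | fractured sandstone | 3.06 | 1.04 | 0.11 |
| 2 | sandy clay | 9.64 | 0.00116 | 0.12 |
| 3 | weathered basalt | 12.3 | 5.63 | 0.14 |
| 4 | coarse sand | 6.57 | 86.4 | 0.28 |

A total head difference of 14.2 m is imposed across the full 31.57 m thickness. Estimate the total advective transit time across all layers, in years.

8.10

With flow normal to the layers, continuity requires the same specific discharge q through every layer.
Σ(b_i/K_i) = 3.06/1.04 + 9.64/0.00116 + 12.3/5.63 + 6.57/86.4 = 8316 d.
q = Δh / Σ(b_i/K_i) = 14.2 / 8316 = 0.001708 m/day.
In each layer the seepage velocity is v_i = q/n_i, so the layer transit time is t_i = b_i·n_i / q:
  layer 1 (fractured sandstone): t_1 = 3.06 × 0.11 / 0.001708 = 197.1 d
  layer 2 (sandy clay): t_2 = 9.64 × 0.12 / 0.001708 = 677.4 d
  layer 3 (weathered basalt): t_3 = 12.3 × 0.14 / 0.001708 = 1008 d
  layer 4 (coarse sand): t_4 = 6.57 × 0.28 / 0.001708 = 1077 d
Total t = Σ t_i = 2960 days = 8.105 years.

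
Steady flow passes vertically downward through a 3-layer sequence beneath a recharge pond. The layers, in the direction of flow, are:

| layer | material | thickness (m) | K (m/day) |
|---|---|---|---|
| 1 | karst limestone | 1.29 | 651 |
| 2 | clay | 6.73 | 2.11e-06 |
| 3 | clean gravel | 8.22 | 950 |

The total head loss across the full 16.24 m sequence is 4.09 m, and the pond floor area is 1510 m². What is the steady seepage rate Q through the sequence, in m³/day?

0.00194

Flow is perpendicular to layering, so the layers act in series and the equivalent K is the thickness-weighted harmonic mean.
Total thickness L = 1.29 + 6.73 + 8.22 = 16.24 m.
Σ(b_i/K_i) = 1.29/651 + 6.73/2.11e-06 + 8.22/950 = 3.190e+06 d.
K_eq = L / Σ(b_i/K_i) = 16.24 / 3.190e+06 = 5.092e-06 m/day.
Q = K_eq · A · (Δh/L) = 5.092e-06 × 1510 × (4.09/16.24) = 0.001936 m³/day.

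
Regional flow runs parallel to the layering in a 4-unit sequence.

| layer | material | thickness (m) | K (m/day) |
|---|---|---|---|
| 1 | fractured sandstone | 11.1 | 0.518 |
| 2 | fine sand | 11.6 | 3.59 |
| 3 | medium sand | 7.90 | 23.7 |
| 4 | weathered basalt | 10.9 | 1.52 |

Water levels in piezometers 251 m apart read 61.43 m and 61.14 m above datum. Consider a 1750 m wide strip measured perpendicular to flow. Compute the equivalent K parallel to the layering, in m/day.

6.05

Flow is parallel to layering, so each bed carries its own Darcy discharge and the transmissivities add.
Σ(K_i·b_i) = 0.518×11.1 + 3.59×11.6 + 23.7×7.90 + 1.52×10.9 = 251.2 m²/day.
Total thickness b = 41.50 m, so K_eq = Σ(K_i·b_i)/b = 6.053 m/day.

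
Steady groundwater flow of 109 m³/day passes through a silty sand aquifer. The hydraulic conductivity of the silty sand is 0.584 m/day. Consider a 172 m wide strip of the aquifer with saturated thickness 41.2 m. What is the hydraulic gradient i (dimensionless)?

0.0263

Cross-sectional area A = 172 × 41.2 = 7086 m².
From Q = K·A·i, i = Q / (K·A) = 109 / (0.5840 × 7086) = 0.02634.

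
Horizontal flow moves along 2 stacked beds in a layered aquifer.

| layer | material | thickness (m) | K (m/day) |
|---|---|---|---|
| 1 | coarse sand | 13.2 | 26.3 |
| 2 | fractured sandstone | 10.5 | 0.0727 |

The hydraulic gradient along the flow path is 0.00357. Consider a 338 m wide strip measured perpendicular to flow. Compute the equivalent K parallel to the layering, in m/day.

14.7

Flow is parallel to layering, so each bed carries its own Darcy discharge and the transmissivities add.
Σ(K_i·b_i) = 26.3×13.2 + 0.0727×10.5 = 347.9 m²/day.
Total thickness b = 23.70 m, so K_eq = Σ(K_i·b_i)/b = 14.68 m/day.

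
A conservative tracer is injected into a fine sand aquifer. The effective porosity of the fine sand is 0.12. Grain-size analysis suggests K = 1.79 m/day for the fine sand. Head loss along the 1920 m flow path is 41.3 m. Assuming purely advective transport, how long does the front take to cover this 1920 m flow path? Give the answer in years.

16.4

Hydraulic gradient i = Δh / L = 41.3 / 1920 = 0.02151.
Darcy flux q = K · i = 1.790 × 0.02151 = 0.03850 m/day.
Seepage velocity v = q / n_e = 0.03850 / 0.12 = 0.3209 m/day.
Travel time t = L / v = 1920 / 0.3209 = 5984 days = 16.38 years.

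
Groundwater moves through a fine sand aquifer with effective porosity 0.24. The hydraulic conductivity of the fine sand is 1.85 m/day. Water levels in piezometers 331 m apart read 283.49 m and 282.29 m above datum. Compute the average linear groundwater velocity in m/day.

0.0279

Hydraulic gradient i = (283.49 − 282.29) / 331 = 1.2 / 331 = 0.003625.
Darcy flux q = K · i = 1.850 × 0.003625 = 0.006707 m/day.
Seepage velocity v = q / n_e = 0.006707 / 0.24 = 0.02795 m/day.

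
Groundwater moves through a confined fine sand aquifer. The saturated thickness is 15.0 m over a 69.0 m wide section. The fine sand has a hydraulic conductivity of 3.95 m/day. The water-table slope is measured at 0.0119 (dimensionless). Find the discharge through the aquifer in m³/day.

48.7

Cross-sectional area A = 69.0 × 15.0 = 1035 m².
Hydraulic gradient i = 0.0119.
Darcy's law: Q = K · A · i = 3.950 × 1035 × 0.01190 = 48.65 m³/day.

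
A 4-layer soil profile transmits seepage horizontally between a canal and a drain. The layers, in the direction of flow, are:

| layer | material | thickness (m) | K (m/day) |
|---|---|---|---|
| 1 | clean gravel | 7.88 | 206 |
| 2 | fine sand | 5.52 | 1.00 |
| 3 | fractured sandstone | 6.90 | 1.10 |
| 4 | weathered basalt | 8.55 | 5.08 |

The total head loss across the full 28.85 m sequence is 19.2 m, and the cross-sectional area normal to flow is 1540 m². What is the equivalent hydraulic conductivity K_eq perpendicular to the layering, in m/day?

2.13

Flow is perpendicular to layering, so the layers act in series and the equivalent K is the thickness-weighted harmonic mean.
Total thickness L = 7.88 + 5.52 + 6.90 + 8.55 = 28.85 m.
Σ(b_i/K_i) = 7.88/206 + 5.52/1.00 + 6.90/1.10 + 8.55/5.08 = 13.51 d.
K_eq = L / Σ(b_i/K_i) = 28.85 / 13.51 = 2.135 m/day.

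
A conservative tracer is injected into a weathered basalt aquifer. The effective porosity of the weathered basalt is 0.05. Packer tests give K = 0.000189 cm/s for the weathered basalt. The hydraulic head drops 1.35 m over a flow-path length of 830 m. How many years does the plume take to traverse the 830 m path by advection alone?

Convert K: 0.000189 cm/s × 864 = 0.1633 m/day.
Hydraulic gradient i = Δh / L = 1.35 / 830 = 0.001627.
Darcy flux q = K · i = 0.1633 × 0.001627 = 0.0002656 m/day.
Seepage velocity v = q / n_e = 0.0002656 / 0.05 = 0.005312 m/day.
Travel time t = L / v = 830 / 0.005312 = 1.562e+05 days = 427.8 years.

428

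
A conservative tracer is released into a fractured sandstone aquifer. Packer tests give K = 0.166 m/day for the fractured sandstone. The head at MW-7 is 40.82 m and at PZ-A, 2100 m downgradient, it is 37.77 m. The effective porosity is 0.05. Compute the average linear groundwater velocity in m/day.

0.00482

Hydraulic gradient i = (40.82 − 37.77) / 2100 = 3.05 / 2100 = 0.001452.
Darcy flux q = K · i = 0.1660 × 0.001452 = 0.0002411 m/day.
Seepage velocity v = q / n_e = 0.0002411 / 0.05 = 0.004822 m/day.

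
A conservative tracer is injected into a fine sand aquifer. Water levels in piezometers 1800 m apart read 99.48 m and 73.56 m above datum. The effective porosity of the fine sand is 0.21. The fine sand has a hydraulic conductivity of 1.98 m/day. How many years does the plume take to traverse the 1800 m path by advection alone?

36.3

Hydraulic gradient i = (99.48 − 73.56) / 1800 = 25.92 / 1800 = 0.01440.
Darcy flux q = K · i = 1.980 × 0.01440 = 0.02851 m/day.
Seepage velocity v = q / n_e = 0.02851 / 0.21 = 0.1358 m/day.
Travel time t = L / v = 1800 / 0.1358 = 13258 days = 36.30 years.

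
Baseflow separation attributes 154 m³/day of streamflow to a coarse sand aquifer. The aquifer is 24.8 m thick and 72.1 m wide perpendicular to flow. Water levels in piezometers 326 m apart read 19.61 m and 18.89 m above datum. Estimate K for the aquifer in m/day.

39.0

Cross-sectional area A = 72.1 × 24.8 = 1788 m².
Hydraulic gradient i = (19.61 − 18.89) / 326 = 0.72 / 326 = 0.002209.
From Q = K·A·i, K = Q / (A·i) = 154 / (1788 × 0.002209) = 39.00 m/day.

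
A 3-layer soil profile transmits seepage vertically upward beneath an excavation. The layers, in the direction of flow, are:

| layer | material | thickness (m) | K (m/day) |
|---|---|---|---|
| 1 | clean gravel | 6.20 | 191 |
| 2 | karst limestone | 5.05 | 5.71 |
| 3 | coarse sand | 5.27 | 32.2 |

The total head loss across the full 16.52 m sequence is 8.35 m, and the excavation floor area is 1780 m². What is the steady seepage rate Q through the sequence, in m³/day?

13800

Flow is perpendicular to layering, so the layers act in series and the equivalent K is the thickness-weighted harmonic mean.
Total thickness L = 6.20 + 5.05 + 5.27 = 16.52 m.
Σ(b_i/K_i) = 6.20/191 + 5.05/5.71 + 5.27/32.2 = 1.081 d.
K_eq = L / Σ(b_i/K_i) = 16.52 / 1.081 = 15.29 m/day.
Q = K_eq · A · (Δh/L) = 15.29 × 1780 × (8.35/16.52) = 13755 m³/day.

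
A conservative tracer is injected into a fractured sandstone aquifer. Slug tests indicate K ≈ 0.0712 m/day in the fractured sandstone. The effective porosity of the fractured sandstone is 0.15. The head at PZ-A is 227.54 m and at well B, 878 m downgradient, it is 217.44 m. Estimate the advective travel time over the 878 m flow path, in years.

440

Hydraulic gradient i = (227.54 − 217.44) / 878 = 10.1 / 878 = 0.01150.
Darcy flux q = K · i = 0.07120 × 0.01150 = 0.0008190 m/day.
Seepage velocity v = q / n_e = 0.0008190 / 0.15 = 0.005460 m/day.
Travel time t = L / v = 878 / 0.005460 = 1.608e+05 days = 440.2 years.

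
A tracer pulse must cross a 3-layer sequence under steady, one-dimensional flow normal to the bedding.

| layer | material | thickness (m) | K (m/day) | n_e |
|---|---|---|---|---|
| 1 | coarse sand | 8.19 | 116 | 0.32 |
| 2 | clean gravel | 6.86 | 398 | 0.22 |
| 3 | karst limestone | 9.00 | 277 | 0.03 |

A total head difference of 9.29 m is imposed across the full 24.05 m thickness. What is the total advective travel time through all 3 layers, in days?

With flow normal to the layers, continuity requires the same specific discharge q through every layer.
Σ(b_i/K_i) = 8.19/116 + 6.86/398 + 9.00/277 = 0.1203 d.
q = Δh / Σ(b_i/K_i) = 9.29 / 0.1203 = 77.20 m/day.
In each layer the seepage velocity is v_i = q/n_i, so the layer transit time is t_i = b_i·n_i / q:
  layer 1 (coarse sand): t_1 = 8.19 × 0.32 / 77.20 = 0.03395 d
  layer 2 (clean gravel): t_2 = 6.86 × 0.22 / 77.20 = 0.01955 d
  layer 3 (karst limestone): t_3 = 9.00 × 0.03 / 77.20 = 0.003497 d
Total t = Σ t_i = 0.05699 days.

0.0570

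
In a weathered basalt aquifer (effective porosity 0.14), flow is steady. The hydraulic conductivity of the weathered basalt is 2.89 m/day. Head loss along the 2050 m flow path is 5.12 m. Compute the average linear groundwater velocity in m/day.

Hydraulic gradient i = Δh / L = 5.12 / 2050 = 0.002498.
Darcy flux q = K · i = 2.890 × 0.002498 = 0.007218 m/day.
Seepage velocity v = q / n_e = 0.007218 / 0.14 = 0.05156 m/day.

0.0516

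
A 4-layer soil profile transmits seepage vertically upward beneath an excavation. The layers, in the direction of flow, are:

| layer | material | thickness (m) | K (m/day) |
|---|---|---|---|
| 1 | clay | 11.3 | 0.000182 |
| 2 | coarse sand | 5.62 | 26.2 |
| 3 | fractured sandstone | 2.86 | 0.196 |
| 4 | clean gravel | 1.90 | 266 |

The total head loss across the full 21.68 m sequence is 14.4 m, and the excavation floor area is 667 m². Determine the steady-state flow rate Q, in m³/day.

Flow is perpendicular to layering, so the layers act in series and the equivalent K is the thickness-weighted harmonic mean.
Total thickness L = 11.3 + 5.62 + 2.86 + 1.90 = 21.68 m.
Σ(b_i/K_i) = 11.3/0.000182 + 5.62/26.2 + 2.86/0.196 + 1.90/266 = 62103 d.
K_eq = L / Σ(b_i/K_i) = 21.68 / 62103 = 0.0003491 m/day.
Q = K_eq · A · (Δh/L) = 0.0003491 × 667 × (14.4/21.68) = 0.1547 m³/day.

0.155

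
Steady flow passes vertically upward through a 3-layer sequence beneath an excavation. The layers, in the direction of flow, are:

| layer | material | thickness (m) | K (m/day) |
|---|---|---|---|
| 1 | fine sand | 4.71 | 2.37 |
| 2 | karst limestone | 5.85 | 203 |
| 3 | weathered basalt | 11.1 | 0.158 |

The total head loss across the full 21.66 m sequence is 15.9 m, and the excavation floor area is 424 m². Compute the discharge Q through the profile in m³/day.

Flow is perpendicular to layering, so the layers act in series and the equivalent K is the thickness-weighted harmonic mean.
Total thickness L = 4.71 + 5.85 + 11.1 = 21.66 m.
Σ(b_i/K_i) = 4.71/2.37 + 5.85/203 + 11.1/0.158 = 72.27 d.
K_eq = L / Σ(b_i/K_i) = 21.66 / 72.27 = 0.2997 m/day.
Q = K_eq · A · (Δh/L) = 0.2997 × 424 × (15.9/21.66) = 93.28 m³/day.

93.3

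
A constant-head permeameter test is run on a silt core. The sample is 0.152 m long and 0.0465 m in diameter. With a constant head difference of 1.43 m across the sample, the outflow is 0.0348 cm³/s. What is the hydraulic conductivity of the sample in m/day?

Cross-sectional area A = π·(d/2)² = π × (0.0465/2)² = 0.001698 m².
Convert discharge: 0.0348 cm³/s = 3.480e-08 m³/s.
Darcy's law rearranged: K = Q·L / (A·Δh) = 3.480e-08 × 0.152 / (0.001698 × 1.43) = 2.178e-06 m/s = 0.1882 m/day.

0.188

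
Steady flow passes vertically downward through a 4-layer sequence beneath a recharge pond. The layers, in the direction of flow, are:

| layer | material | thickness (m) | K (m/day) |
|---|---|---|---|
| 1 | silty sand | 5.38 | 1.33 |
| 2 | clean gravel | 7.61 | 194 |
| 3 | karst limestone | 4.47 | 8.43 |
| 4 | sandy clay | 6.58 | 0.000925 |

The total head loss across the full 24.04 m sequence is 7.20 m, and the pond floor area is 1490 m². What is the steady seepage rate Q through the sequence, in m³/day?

Flow is perpendicular to layering, so the layers act in series and the equivalent K is the thickness-weighted harmonic mean.
Total thickness L = 5.38 + 7.61 + 4.47 + 6.58 = 24.04 m.
Σ(b_i/K_i) = 5.38/1.33 + 7.61/194 + 4.47/8.43 + 6.58/0.000925 = 7118 d.
K_eq = L / Σ(b_i/K_i) = 24.04 / 7118 = 0.003377 m/day.
Q = K_eq · A · (Δh/L) = 0.003377 × 1490 × (7.20/24.04) = 1.507 m³/day.

1.51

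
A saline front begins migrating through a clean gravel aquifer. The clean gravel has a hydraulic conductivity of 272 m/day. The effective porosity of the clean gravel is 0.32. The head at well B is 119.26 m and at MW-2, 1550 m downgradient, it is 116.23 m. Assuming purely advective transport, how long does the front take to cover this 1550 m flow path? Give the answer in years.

2.55

Hydraulic gradient i = (119.26 − 116.23) / 1550 = 3.03 / 1550 = 0.001955.
Darcy flux q = K · i = 272.0 × 0.001955 = 0.5317 m/day.
Seepage velocity v = q / n_e = 0.5317 / 0.32 = 1.662 m/day.
Travel time t = L / v = 1550 / 1.662 = 932.8 days = 2.554 years.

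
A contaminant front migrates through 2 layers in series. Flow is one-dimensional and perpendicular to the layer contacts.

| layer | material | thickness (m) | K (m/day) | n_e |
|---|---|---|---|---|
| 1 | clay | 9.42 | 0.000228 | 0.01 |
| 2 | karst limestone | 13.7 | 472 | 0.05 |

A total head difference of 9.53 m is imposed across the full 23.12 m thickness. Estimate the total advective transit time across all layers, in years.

With flow normal to the layers, continuity requires the same specific discharge q through every layer.
Σ(b_i/K_i) = 9.42/0.000228 + 13.7/472 = 41316 d.
q = Δh / Σ(b_i/K_i) = 9.53 / 41316 = 0.0002307 m/day.
In each layer the seepage velocity is v_i = q/n_i, so the layer transit time is t_i = b_i·n_i / q:
  layer 1 (clay): t_1 = 9.42 × 0.01 / 0.0002307 = 408.4 d
  layer 2 (karst limestone): t_2 = 13.7 × 0.05 / 0.0002307 = 2970 d
Total t = Σ t_i = 3378 days = 9.249 years.

9.25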